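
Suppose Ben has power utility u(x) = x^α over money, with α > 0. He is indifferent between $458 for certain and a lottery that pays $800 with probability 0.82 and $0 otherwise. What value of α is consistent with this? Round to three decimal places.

EU(lottery) = 0.82·800^α + 0.18·0 = 0.82·800^α.
Setting u(458) equal to that: 458^α = 0.82·800^α ⇒ (458/800)^α = 0.82.
α = ln(0.82) / ln(458/800) = -0.198451/-0.557743 ≈ 0.356.

α ≈ 0.356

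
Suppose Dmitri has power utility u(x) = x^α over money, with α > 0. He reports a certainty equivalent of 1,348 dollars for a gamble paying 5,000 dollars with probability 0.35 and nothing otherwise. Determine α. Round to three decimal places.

α ≈ 0.801

The lottery's expected utility is 0.35·u(5000) + 0.65·u(0) = 0.35·5000^α (since u(0) = 0 for α > 0).
Indifference: 1348^α = 0.35·5000^α, so (1348/5000)^α = 0.35.
Take logs: α = ln 0.35 / ln(1348/5000) ≈ 0.80089.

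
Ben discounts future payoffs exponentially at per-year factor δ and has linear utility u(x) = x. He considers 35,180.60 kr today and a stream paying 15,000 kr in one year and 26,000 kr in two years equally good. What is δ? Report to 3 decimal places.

Equating present values: 35180.60 = 15000δ + 26000δ².
Rearranged: 26000δ² + 15000δ − 35180.60 = 0.
By the quadratic formula (taking the positive root), δ = (−15000 + √3883782400.00) / 52000 ≈ 0.910.

δ ≈ 0.910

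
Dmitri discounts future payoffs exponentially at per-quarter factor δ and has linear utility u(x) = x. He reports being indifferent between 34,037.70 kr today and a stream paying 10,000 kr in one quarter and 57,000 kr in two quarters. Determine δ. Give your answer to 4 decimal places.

δ ≈ 0.6900

Present value of the stream is 10000·δ + 57000·δ². Indifference gives 10000δ + 57000δ² = 34037.70.
Rearranged: 57000δ² + 10000δ − 34037.70 = 0.
The positive root is δ = [−10000 + √(10000² + 4·57000·34037.70)] / (2·57000) = (−10000 + 88660.000)/114000 ≈ 0.6900.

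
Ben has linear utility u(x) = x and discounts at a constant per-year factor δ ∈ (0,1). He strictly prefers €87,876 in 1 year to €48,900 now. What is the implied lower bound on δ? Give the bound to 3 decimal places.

δ > 0.556

Under u(x) = x this choice says 48900 < δ·87876.
Dividing through by 87876 gives δ > 0.55647.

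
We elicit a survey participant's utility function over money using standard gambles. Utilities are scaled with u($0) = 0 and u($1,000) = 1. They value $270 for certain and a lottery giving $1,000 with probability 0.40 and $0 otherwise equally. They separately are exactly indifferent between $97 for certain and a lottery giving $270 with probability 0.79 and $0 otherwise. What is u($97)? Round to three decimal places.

First, u($270) = 0.40·u($1,000) + 0.60·u($0) = 0.40.
Chaining: u($97) = 0.79·0.40 + 0.21·0.00 = 0.3160.

0.316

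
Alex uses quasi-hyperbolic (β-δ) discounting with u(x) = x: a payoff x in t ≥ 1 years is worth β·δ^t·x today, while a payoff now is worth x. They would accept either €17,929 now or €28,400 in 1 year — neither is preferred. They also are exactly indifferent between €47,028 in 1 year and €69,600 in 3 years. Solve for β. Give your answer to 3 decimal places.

β ≈ 0.768

The second indifference involves only future payoffs, so β cancels: β·δ^1·47028 = β·δ^3·69600, giving δ^2 = 47028/69600 = 0.67569, so δ = 0.82200.
The first indifference: 17929 = β·δ·28400, so β = 17929/(δ·28400) = 17929/(0.82200·28400) ≈ 0.768.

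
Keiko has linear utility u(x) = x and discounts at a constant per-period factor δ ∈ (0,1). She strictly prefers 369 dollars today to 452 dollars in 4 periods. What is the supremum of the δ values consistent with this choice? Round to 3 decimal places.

The preference means 369 > δ^4·452.
Hence δ^4 < 369/452 = 0.81637, and x ↦ x^(1/4) is increasing on (0,∞).
δ < 0.81637^(1/4) = 0.951.

δ < 0.951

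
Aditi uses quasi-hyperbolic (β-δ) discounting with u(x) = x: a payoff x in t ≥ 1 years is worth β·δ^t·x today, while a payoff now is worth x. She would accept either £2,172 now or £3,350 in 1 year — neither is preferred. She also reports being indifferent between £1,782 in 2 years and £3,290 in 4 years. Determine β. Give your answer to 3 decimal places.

From the later pair, β·δ^2·1782 = β·δ^4·3290; dividing through, δ^2 = 1782/3290 = 0.54164, so δ = 0.73596.
Now use the now-vs-future pair: 2172 = β·δ·3350 gives β = 2172/(0.73596·3350) ≈ 0.881.

β ≈ 0.881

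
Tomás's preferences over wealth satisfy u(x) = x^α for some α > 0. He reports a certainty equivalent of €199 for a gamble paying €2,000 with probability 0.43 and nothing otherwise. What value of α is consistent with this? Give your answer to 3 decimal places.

Since u(0) = 0, the lottery's EU is 0.43·2000^α.
Setting u(199) equal to that: 199^α = 0.43·2000^α ⇒ (199/2000)^α = 0.43.
α = ln(0.43) / ln(199/2000) = -0.843970/-2.307598 ≈ 0.366.

α ≈ 0.366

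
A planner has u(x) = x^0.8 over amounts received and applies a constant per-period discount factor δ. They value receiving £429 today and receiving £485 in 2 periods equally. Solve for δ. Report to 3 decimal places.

The payoff in 2 periods is discounted by δ^2, so u(429) = δ^2·u(485) and δ^2 = u(429)/u(485).
With u(x) = x^0.8: δ^2 = 429^0.8/485^0.8 = (429/485)^0.8 = 0.90651.
So δ = 0.90651^(1/2) ≈ 0.952.

δ ≈ 0.952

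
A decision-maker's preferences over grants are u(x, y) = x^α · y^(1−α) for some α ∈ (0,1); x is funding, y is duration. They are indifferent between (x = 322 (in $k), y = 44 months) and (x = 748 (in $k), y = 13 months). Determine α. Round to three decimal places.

Indifference: 322^α · 44^(1−α) = 748^α · 13^(1−α).
Rearrange to (322/748)^α = (13/44)^(1−α) and take logs: α·-0.842851 = (1−α)·-1.219240.
So α/(1−α) = (-1.219240)/(-0.842851) = 1.446566, and α = 1.446566/2.446566 ≈ 0.591.

α ≈ 0.591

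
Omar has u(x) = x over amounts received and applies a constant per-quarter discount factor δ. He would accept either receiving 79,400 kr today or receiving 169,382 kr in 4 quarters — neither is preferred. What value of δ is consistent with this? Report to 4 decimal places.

The payoff in 4 quarters is discounted by δ^4, so u(79400) = δ^4·u(169382) and δ^4 = u(79400)/u(169382).
With u(x) = x: δ^4 = 79400/169382 = 0.46876.
Taking the 4th root: δ = 0.46876^(1/4) ≈ 0.8274.

δ ≈ 0.8274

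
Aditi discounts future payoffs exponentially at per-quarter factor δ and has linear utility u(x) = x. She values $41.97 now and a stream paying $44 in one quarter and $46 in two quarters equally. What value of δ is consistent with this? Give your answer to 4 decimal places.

δ ≈ 0.5900

The stream is worth 44δ + 46δ² today, so 44δ + 46δ² = 41.97.
Rearranged: 46δ² + 44δ − 41.97 = 0.
δ = (−44 + √(44² + 4·46·41.97)) / (2·46) = (−44 + √9658.48) / 92 ≈ 0.5900.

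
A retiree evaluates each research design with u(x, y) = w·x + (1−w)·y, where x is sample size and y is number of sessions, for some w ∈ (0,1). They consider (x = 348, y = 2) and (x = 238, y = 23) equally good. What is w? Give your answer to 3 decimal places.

Indifference: w·348 + (1−w)·2 = w·238 + (1−w)·23.
Rearranging, 110·w − 21·(1−w) = 0.
Hence w = 21/(110+21) = 21/131 = 0.160.

w = 0.160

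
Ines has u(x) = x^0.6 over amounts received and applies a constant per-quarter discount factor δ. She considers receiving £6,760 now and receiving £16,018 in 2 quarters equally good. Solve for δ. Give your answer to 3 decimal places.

δ ≈ 0.772

The payoff in 2 quarters is discounted by δ^2, so u(6760) = δ^2·u(16018) and δ^2 = u(6760)/u(16018).
With u(x) = x^0.6: δ^2 = 6760^0.6/16018^0.6 = (6760/16018)^0.6 = 0.59594.
Taking the square root: δ = 0.59594^(1/2) ≈ 0.772.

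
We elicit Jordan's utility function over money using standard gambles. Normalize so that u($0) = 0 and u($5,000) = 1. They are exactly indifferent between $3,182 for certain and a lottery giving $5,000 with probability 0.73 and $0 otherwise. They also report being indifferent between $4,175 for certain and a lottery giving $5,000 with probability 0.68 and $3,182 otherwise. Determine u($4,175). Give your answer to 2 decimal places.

The first gamble pins u($3,182): it must equal 0.73·1 + 0.27·0 = 0.73.
Then u($4,175) = 0.68·u($5,000) + 0.32·u($3,182) = 0.68·1.00 + 0.32·0.73 = 0.9136.

0.91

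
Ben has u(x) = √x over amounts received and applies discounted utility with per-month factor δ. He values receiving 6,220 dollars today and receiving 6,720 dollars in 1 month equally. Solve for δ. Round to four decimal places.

δ ≈ 0.9621

The payoff in 1 month is discounted by δ, so u(6220) = δ·u(6720) and δ = u(6220)/u(6720).
Since u(x) = √x, δ = √(6220/6720) = 0.96208.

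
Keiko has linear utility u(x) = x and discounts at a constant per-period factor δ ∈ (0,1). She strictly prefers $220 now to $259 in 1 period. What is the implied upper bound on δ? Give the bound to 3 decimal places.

The preference means 220 > δ·259.
Dividing through by 259 gives δ < 0.84942.

δ < 0.849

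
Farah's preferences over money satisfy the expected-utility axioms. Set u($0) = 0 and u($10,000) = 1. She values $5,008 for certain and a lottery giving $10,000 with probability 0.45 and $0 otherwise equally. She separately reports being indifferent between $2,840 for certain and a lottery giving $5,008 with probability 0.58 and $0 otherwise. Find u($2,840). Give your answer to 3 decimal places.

0.261

The first gamble pins u($5,008): it must equal 0.45·1 + 0.55·0 = 0.45.
The second indifference gives u($2,840) = 0.58·u($5,008) + 0.42·u($0) = 0.58·0.45 + 0.42·0.00 = 0.2610.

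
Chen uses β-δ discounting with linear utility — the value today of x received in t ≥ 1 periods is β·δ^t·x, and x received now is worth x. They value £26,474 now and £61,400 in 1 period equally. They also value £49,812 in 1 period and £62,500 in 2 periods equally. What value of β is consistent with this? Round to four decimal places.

From the later pair, β·δ^1·49812 = β·δ^2·62500; dividing through, δ = 49812/62500 = 0.79699.
Substituting δ into 26474 = β·δ·61400: β = 26474/(48935.309) ≈ 0.5410.

β ≈ 0.5410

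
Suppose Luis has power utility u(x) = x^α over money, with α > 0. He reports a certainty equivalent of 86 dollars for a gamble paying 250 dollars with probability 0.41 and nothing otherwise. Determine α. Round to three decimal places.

α ≈ 0.836

EU(lottery) = 0.41·250^α + 0.59·0 = 0.41·250^α.
Indifference: 86^α = 0.41·250^α, so (86/250)^α = 0.41.
α = ln(0.41) / ln(86/250) = -0.891598/-1.067114 ≈ 0.836.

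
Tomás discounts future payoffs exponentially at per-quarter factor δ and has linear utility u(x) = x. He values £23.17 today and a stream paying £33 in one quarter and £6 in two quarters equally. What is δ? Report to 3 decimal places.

δ ≈ 0.630

Present value of the stream is 33·δ + 6·δ². Indifference gives 33δ + 6δ² = 23.17.
So 6δ² + 33δ − 23.17 = 0.
The positive root is δ = [−33 + √(33² + 4·6·23.17)] / (2·6) = (−33 + 40.560)/12 ≈ 0.630.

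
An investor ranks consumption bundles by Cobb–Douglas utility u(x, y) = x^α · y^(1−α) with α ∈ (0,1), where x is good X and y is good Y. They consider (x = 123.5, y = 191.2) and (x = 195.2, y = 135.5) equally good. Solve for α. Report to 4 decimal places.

Indifference: 123.5^α · 191.2^(1−α) = 195.2^α · 135.5^(1−α).
Taking logs: α·ln 123.5 + (1−α)·ln 191.2 = α·ln 195.2 + (1−α)·ln 135.5, i.e. α·-0.4577835 = (1−α)·-0.3443484.
With A = -0.4577835 and B = -0.3443484: α·A = (1−α)·B, so α = B/(A+B) = -0.3443484/-0.8021319 ≈ 0.4293.

α ≈ 0.4293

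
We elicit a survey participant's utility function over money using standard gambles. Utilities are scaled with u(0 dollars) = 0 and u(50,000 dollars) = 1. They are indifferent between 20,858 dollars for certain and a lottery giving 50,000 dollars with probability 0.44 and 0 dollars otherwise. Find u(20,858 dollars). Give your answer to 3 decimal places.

By the standard-gamble method, u(20,858 dollars) is just the indifference probability on the best outcome: 0.44.

0.440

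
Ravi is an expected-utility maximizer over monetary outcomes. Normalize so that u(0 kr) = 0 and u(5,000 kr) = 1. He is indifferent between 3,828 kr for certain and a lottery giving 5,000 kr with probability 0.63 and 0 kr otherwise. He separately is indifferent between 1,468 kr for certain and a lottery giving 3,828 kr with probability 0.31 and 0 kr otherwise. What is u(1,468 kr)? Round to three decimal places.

First, u(3,828 kr) = 0.63·u(5,000 kr) + 0.37·u(0 kr) = 0.63.
Then u(1,468 kr) = 0.31·u(3,828 kr) + 0.69·u(0 kr) = 0.31·0.63 + 0.69·0.00 = 0.1953.

0.195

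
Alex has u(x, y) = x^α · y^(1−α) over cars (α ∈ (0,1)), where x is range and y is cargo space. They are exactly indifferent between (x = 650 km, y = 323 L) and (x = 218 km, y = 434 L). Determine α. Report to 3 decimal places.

Set the two utilities equal: 650^α·323^(1−α) = 218^α·434^(1−α).
(650/218)^α = (434/323)^(1−α); take logs: α·ln(650/218) = (1−α)·ln(434/323), i.e. α·1.092477 = (1−α)·0.295392.
With A = 1.092477 and B = 0.295392: α·A = (1−α)·B, so α = B/(A+B) = 0.295392/1.387869 ≈ 0.213.

α ≈ 0.213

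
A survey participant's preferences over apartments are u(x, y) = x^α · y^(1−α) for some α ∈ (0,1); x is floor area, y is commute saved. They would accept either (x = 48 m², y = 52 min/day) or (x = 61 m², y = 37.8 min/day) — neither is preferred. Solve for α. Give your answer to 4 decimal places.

α ≈ 0.5709

Indifference: 48^α · 52^(1−α) = 61^α · 37.8^(1−α).
Taking logs: α·ln 48 + (1−α)·ln 52 = α·ln 61 + (1−α)·ln 37.8, i.e. α·-0.2396729 = (1−α)·-0.3189346.
Thus α·(-0.5586075) = -0.3189346, so α = -0.3189346/-0.5586075 ≈ 0.5709.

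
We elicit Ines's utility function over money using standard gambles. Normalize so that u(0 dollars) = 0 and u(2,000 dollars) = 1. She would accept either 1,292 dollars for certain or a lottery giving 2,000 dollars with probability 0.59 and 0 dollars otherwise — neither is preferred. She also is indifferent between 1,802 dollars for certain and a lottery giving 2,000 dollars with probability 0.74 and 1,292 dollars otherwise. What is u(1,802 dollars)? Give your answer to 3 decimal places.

From the first indifference, u(1,292 dollars) = 0.59·u(2,000 dollars) + 0.41·u(0 dollars) = 0.59·1 + 0.41·0 = 0.59.
Then u(1,802 dollars) = 0.74·u(2,000 dollars) + 0.26·u(1,292 dollars) = 0.74·1.00 + 0.26·0.59 = 0.8934.

0.893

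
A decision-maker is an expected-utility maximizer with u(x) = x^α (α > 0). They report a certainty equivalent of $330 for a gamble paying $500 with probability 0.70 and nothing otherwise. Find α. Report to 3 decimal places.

α ≈ 0.858

Since u(0) = 0, the lottery's EU is 0.70·500^α.
Setting u(330) equal to that: 330^α = 0.70·500^α ⇒ (330/500)^α = 0.70.
Taking logs: α·ln(330/500) = ln(0.70), so α = -0.356675 / -0.415515 ≈ 0.858.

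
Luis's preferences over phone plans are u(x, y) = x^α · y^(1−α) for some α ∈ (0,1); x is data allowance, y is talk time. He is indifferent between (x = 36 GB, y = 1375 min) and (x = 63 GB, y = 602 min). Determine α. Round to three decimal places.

Indifference: 36^α · 1375^(1−α) = 63^α · 602^(1−α).
Taking logs: α·ln 36 + (1−α)·ln 1375 = α·ln 63 + (1−α)·ln 602, i.e. α·-0.559616 = (1−α)·-0.825952.
With A = -0.559616 and B = -0.825952: α·A = (1−α)·B, so α = B/(A+B) = -0.825952/-1.385568 ≈ 0.596.

α ≈ 0.596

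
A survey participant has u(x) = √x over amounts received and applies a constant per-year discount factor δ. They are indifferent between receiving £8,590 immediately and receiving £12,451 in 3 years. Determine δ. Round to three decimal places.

Equating discounted utilities: u(8590) = δ^3·u(12451) ⇒ δ^3 = u(8590)/u(12451).
Since u(x) = √x, δ^3 = √(8590/12451) = 0.83060.
Hence δ = (0.83060)^(1/3) = 0.94001.

δ ≈ 0.940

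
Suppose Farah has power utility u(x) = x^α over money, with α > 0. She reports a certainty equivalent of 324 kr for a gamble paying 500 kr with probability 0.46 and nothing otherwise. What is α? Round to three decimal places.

α ≈ 1.790

Since u(0) = 0, the lottery's EU is 0.46·500^α.
Setting u(324) equal to that: 324^α = 0.46·500^α ⇒ (324/500)^α = 0.46.
Taking logs: α·ln(324/500) = ln(0.46), so α = -0.776529 / -0.433865 ≈ 1.790.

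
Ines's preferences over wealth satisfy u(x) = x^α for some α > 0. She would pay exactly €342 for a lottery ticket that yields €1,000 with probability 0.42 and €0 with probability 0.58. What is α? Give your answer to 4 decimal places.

Since u(0) = 0, the lottery's EU is 0.42·1000^α.
Indifference: 342^α = 0.42·1000^α, so (342/1000)^α = 0.42.
α = ln(0.42) / ln(342/1000) = -0.8675006/-1.0729445 ≈ 0.8085.

α ≈ 0.8085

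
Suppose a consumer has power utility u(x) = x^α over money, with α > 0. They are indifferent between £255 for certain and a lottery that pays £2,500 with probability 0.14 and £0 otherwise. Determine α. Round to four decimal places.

α ≈ 0.8613

Since u(0) = 0, the lottery's EU is 0.14·2500^α.
Equating: 255^α = 0.14·2500^α, i.e. 0.1020^α = 0.14.
Take logs: α = ln 0.14 / ln(255/2500) ≈ 0.861279.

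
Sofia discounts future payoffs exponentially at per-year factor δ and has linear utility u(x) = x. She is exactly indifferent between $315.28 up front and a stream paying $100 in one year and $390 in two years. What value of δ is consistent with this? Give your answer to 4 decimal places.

δ ≈ 0.7800

Equating present values: 315.28 = 100δ + 390δ².
Rearranged: 390δ² + 100δ − 315.28 = 0.
δ = (−100 + √(100² + 4·390·315.28)) / (2·390) = (−100 + √501836.80) / 780 ≈ 0.7800.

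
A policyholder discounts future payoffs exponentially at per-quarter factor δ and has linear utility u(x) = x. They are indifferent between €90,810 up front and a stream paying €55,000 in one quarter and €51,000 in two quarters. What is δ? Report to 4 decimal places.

δ ≈ 0.9000

Present value of the stream is 55000·δ + 51000·δ². Indifference gives 55000δ + 51000δ² = 90810.
So 51000δ² + 55000δ − 90810 = 0.
By the quadratic formula (taking the positive root), δ = (−55000 + √21550240000.00) / 102000 ≈ 0.9000.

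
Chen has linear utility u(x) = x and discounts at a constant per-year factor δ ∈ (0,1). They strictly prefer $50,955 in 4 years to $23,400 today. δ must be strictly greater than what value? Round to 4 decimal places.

δ > 0.8232

Under u(x) = x this choice says 23400 < δ^4·50955.
So δ^4 > 23400/50955 = 0.45923; taking the 4th root of both positive sides preserves the inequality.
δ > 0.45923^(1/4) = 0.8232.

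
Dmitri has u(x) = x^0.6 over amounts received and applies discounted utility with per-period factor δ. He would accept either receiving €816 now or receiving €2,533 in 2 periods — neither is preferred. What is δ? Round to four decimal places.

δ ≈ 0.7119

Equating discounted utilities: u(816) = δ^2·u(2533) ⇒ δ^2 = u(816)/u(2533).
With u(x) = x^0.6: δ^2 = 816^0.6/2533^0.6 = (816/2533)^0.6 = 0.50680.
Taking the square root: δ = 0.50680^(1/2) ≈ 0.7119.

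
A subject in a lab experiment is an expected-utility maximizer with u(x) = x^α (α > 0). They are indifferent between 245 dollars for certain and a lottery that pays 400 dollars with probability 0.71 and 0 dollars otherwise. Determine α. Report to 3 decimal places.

α ≈ 0.699

EU(lottery) = 0.71·400^α + 0.29·0 = 0.71·400^α.
Setting u(245) equal to that: 245^α = 0.71·400^α ⇒ (245/400)^α = 0.71.
Taking logs: α·ln(245/400) = ln(0.71), so α = -0.342490 / -0.490206 ≈ 0.699.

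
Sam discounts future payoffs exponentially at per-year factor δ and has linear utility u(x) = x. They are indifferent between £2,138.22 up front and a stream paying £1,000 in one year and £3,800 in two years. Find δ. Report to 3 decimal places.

δ ≈ 0.630

Present value of the stream is 1000·δ + 3800·δ². Indifference gives 1000δ + 3800δ² = 2138.22.
That is, 3800δ² + 1000δ − 2138.22 = 0, a quadratic in δ.
The positive root is δ = [−1000 + √(1000² + 4·3800·2138.22)] / (2·3800) = (−1000 + 5788.000)/7600 ≈ 0.630.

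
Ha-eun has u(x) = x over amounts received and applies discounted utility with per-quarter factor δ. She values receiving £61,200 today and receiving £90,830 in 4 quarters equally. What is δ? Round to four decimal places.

δ ≈ 0.9060

The payoff in 4 quarters is discounted by δ^4, so u(61200) = δ^4·u(90830) and δ^4 = u(61200)/u(90830).
With u(x) = x: δ^4 = 61200/90830 = 0.67379.
So δ = 0.67379^(1/4) ≈ 0.9060.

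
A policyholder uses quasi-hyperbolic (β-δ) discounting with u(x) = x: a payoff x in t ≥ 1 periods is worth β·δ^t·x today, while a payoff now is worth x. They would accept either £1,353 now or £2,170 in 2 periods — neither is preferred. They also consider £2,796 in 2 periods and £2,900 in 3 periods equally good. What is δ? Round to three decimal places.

δ ≈ 0.964

Both payoffs in the second observation are in the future, so β drops out: δ^2·2796 = δ^3·2900 ⇒ δ = 2796/2900 = 0.96414.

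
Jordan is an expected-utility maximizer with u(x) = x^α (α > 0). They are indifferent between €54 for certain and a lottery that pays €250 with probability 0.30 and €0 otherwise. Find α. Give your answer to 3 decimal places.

α ≈ 0.786

EU(lottery) = 0.30·250^α + 0.70·0 = 0.30·250^α.
Indifference: 54^α = 0.30·250^α, so (54/250)^α = 0.30.
Taking logs: α·ln(54/250) = ln(0.30), so α = -1.203973 / -1.532477 ≈ 0.786.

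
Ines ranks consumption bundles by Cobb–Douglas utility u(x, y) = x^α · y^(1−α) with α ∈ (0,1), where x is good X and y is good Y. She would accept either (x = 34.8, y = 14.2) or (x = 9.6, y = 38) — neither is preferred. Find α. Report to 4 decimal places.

Indifference: 34.8^α · 14.2^(1−α) = 9.6^α · 38^(1−α).
Taking logs: α·ln 34.8 + (1−α)·ln 14.2 = α·ln 9.6 + (1−α)·ln 38, i.e. α·1.2878543 = (1−α)·0.9843442.
With A = 1.2878543 and B = 0.9843442: α·A = (1−α)·B, so α = B/(A+B) = 0.9843442/2.2721985 ≈ 0.4332.

α ≈ 0.4332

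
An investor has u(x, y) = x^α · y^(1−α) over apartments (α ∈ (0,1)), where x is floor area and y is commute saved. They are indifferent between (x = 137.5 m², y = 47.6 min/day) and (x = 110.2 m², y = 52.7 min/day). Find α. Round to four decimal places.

Indifference: 137.5^α · 47.6^(1−α) = 110.2^α · 52.7^(1−α).
(137.5/110.2)^α = (52.7/47.6)^(1−α); take logs: α·ln(137.5/110.2) = (1−α)·ln(52.7/47.6), i.e. α·0.2213270 = (1−α)·0.1017827.
Thus α·(0.3231097) = 0.1017827, so α = 0.1017827/0.3231097 ≈ 0.3150.

α ≈ 0.3150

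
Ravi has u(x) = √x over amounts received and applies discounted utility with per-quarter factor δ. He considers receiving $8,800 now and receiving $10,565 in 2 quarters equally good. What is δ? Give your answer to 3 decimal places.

Indifference means u(8800) = δ^2 · u(10565), so δ^2 = u(8800)/u(10565).
With u(x) = √x: δ^2 = √8800/√10565 = √(8800/10565) = 0.91265.
Hence δ = (0.91265)^(1/2) = 0.95533.

δ ≈ 0.955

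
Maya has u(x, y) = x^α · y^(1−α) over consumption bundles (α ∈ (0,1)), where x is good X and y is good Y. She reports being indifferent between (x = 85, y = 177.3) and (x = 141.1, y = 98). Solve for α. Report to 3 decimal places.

Indifference: 85^α · 177.3^(1−α) = 141.1^α · 98^(1−α).
(85/141.1)^α = (98/177.3)^(1−α); take logs: α·ln(85/141.1) = (1−α)·ln(98/177.3), i.e. α·-0.506818 = (1−α)·-0.592876.
Thus α·(-1.099694) = -0.592876, so α = -0.592876/-1.099694 ≈ 0.539.

α ≈ 0.539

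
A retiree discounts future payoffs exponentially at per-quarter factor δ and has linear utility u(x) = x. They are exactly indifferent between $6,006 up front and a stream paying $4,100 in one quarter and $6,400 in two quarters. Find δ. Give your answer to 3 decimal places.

The stream is worth 4100δ + 6400δ² today, so 4100δ + 6400δ² = 6006.
So 6400δ² + 4100δ − 6006 = 0.
δ = (−4100 + √(4100² + 4·6400·6006)) / (2·6400) = (−4100 + √170563600.00) / 12800 ≈ 0.700.

δ ≈ 0.700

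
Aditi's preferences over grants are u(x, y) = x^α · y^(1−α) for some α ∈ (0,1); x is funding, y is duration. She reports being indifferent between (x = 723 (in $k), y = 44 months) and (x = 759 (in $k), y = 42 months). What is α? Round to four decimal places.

α ≈ 0.4891

Set the two utilities equal: 723^α·44^(1−α) = 759^α·42^(1−α).
Taking logs: α·ln 723 + (1−α)·ln 44 = α·ln 759 + (1−α)·ln 42, i.e. α·-0.0485926 = (1−α)·-0.0465200.
With A = -0.0485926 and B = -0.0465200: α·A = (1−α)·B, so α = B/(A+B) = -0.0465200/-0.0951126 ≈ 0.4891.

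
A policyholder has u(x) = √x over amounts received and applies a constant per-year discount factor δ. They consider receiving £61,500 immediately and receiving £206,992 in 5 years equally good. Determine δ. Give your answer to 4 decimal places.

The payoff in 5 years is discounted by δ^5, so u(61500) = δ^5·u(206992) and δ^5 = u(61500)/u(206992).
With u(x) = √x: δ^5 = √61500/√206992 = √(61500/206992) = 0.54508.
Hence δ = (0.54508)^(1/5) = 0.885711.

δ ≈ 0.8857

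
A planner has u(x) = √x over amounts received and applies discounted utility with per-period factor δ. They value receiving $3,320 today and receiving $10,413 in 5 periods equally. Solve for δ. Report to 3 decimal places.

The payoff in 5 periods is discounted by δ^5, so u(3320) = δ^5·u(10413) and δ^5 = u(3320)/u(10413).
Since u(x) = √x, δ^5 = √(3320/10413) = 0.56465.
Taking the 5th root: δ = 0.56465^(1/5) ≈ 0.892.

δ ≈ 0.892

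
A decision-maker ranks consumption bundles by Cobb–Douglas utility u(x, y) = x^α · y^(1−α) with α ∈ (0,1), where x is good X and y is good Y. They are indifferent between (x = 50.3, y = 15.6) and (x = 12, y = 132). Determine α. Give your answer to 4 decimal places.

The Cobb–Douglas utilities coincide, so 50.3^α·15.6^(1−α) = 12^α·132^(1−α).
Taking logs: α·ln 50.3 + (1−α)·ln 15.6 = α·ln 12 + (1−α)·ln 132, i.e. α·1.4330984 = (1−α)·2.1355310.
So α/(1−α) = (2.1355310)/(1.4330984) = 1.4901496, and α = 1.4901496/2.4901496 ≈ 0.5984.

α ≈ 0.5984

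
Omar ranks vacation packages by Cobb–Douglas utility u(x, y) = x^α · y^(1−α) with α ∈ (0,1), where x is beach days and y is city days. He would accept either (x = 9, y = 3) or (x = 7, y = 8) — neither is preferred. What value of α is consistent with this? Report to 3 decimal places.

α ≈ 0.796

Set the two utilities equal: 9^α·3^(1−α) = 7^α·8^(1−α).
(9/7)^α = (8/3)^(1−α); take logs: α·ln(9/7) = (1−α)·ln(8/3), i.e. α·0.251314 = (1−α)·0.980829.
Thus α·(1.232143) = 0.980829, so α = 0.980829/1.232143 ≈ 0.796.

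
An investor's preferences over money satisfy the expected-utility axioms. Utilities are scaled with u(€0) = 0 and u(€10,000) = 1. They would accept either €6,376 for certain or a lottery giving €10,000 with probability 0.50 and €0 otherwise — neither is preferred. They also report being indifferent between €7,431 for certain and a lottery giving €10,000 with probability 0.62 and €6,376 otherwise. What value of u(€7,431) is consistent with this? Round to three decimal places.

0.810

First, u(€6,376) = 0.50·u(€10,000) + 0.50·u(€0) = 0.50.
The second indifference gives u(€7,431) = 0.62·u(€10,000) + 0.38·u(€6,376) = 0.62·1.00 + 0.38·0.50 = 0.8100.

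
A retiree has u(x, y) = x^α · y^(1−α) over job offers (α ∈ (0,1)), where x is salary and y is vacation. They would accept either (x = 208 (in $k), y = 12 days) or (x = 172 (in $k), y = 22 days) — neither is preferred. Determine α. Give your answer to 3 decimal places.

Set the two utilities equal: 208^α·12^(1−α) = 172^α·22^(1−α).
Rearrange to (208/172)^α = (22/12)^(1−α) and take logs: α·0.190044 = (1−α)·0.606136.
So α/(1−α) = (0.606136)/(0.190044) = 3.189451, and α = 3.189451/4.189451 ≈ 0.761.

α ≈ 0.761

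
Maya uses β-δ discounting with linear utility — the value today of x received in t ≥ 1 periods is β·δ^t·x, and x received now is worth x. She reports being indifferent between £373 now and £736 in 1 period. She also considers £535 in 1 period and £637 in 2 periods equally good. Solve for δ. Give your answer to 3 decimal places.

The second indifference involves only future payoffs, so β cancels: β·δ^1·535 = β·δ^2·637, giving δ = 535/637 = 0.83987.

δ ≈ 0.840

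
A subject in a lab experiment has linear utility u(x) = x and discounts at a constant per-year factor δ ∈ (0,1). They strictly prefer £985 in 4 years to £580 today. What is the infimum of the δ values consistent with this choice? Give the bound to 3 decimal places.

The preference means 580 < δ^4·985.
Dividing by 985: δ^4 > 0.58883. Both sides are positive, so the 4th root keeps the direction.
δ > 0.58883^(1/4) = 0.876.

δ > 0.876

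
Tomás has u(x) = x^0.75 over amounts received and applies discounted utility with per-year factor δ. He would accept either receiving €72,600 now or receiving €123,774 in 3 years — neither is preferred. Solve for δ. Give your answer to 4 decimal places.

The payoff in 3 years is discounted by δ^3, so u(72600) = δ^3·u(123774) and δ^3 = u(72600)/u(123774).
With u(x) = x^0.75: δ^3 = 72600^0.75/123774^0.75 = (72600/123774)^0.75 = 0.67024.
Taking the cube root: δ = 0.67024^(1/3) ≈ 0.8751.

δ ≈ 0.8751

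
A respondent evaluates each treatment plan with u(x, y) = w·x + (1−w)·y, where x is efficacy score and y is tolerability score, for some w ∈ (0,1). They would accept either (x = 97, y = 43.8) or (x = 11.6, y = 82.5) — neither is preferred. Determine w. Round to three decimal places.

w = 0.312

Equating utilities: w·97 + (1−w)·43.8 = w·11.6 + (1−w)·82.5.
Rearranging, 85.4·w − 38.7·(1−w) = 0.
Hence w = 38.7/(85.4+38.7) = 38.7/124.1 = 0.312.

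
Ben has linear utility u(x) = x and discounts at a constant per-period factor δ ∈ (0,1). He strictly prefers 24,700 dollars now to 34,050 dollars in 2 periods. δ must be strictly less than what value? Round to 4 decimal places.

δ < 0.8517

Comparing present values: 24700 > δ^2·34050.
Dividing by 34050: δ^2 < 0.72540. Both sides are positive, so the square root keeps the direction.
δ < 0.72540^(1/2) = 0.8517.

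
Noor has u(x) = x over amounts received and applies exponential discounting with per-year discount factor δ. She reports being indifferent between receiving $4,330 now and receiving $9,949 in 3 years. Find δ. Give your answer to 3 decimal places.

Equating discounted utilities: u(4330) = δ^3·u(9949) ⇒ δ^3 = u(4330)/u(9949).
With u(x) = x: δ^3 = 4330/9949 = 0.43522.
Hence δ = (0.43522)^(1/3) = 0.75783.

δ ≈ 0.758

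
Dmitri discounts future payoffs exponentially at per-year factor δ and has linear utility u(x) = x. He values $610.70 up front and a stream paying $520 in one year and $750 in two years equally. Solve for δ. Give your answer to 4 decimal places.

δ ≈ 0.6200

The stream is worth 520δ + 750δ² today, so 520δ + 750δ² = 610.70.
So 750δ² + 520δ − 610.70 = 0.
The positive root is δ = [−520 + √(520² + 4·750·610.70)] / (2·750) = (−520 + 1450.000)/1500 ≈ 0.6200.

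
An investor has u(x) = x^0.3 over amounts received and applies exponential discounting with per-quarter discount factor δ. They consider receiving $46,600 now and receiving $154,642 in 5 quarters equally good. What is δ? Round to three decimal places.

δ ≈ 0.931

Equating discounted utilities: u(46600) = δ^5·u(154642) ⇒ δ^5 = u(46600)/u(154642).
Since u(x) = x^0.3, δ^5 = (46600/154642)^0.3 = 0.30134^0.3 = 0.69778.
So δ = 0.69778^(1/5) ≈ 0.931.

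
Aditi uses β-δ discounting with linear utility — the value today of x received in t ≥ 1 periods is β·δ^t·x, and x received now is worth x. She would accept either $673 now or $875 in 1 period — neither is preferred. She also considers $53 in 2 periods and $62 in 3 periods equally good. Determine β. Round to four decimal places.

β ≈ 0.8998

From the later pair, β·δ^2·53 = β·δ^3·62; dividing through, δ = 53/62 = 0.85484.
Substituting δ into 673 = β·δ·875: β = 673/(747.984) ≈ 0.8998.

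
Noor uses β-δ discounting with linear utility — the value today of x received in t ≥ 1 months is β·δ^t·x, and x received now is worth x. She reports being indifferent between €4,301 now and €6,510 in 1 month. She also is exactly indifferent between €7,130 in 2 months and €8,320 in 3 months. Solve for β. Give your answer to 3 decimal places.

β ≈ 0.771

Both payoffs in the second observation are in the future, so β drops out: δ^2·7130 = δ^3·8320 ⇒ δ = 7130/8320 = 0.85697.
The first indifference: 4301 = β·δ·6510, so β = 4301/(δ·6510) = 4301/(0.85697·6510) ≈ 0.771.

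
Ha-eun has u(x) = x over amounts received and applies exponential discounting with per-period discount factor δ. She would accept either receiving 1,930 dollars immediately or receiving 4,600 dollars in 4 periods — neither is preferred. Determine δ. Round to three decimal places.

δ ≈ 0.805

The payoff in 4 periods is discounted by δ^4, so u(1930) = δ^4·u(4600) and δ^4 = u(1930)/u(4600).
With u(x) = x: δ^4 = 1930/4600 = 0.41957.
So δ = 0.41957^(1/4) ≈ 0.805.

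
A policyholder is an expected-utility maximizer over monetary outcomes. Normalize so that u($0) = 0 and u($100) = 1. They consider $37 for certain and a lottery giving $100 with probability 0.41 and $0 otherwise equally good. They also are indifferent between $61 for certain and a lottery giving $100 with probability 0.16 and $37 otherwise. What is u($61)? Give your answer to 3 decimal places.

0.504

First, u($37) = 0.41·u($100) + 0.59·u($0) = 0.41.
Chaining: u($61) = 0.16·1.00 + 0.84·0.41 = 0.5044.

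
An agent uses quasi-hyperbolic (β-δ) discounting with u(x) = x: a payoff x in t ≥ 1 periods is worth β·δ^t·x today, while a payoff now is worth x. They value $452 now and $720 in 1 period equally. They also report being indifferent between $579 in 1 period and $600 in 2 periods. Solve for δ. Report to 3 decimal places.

From the later pair, β·δ^1·579 = β·δ^2·600; dividing through, δ = 579/600 = 0.96500.

δ ≈ 0.965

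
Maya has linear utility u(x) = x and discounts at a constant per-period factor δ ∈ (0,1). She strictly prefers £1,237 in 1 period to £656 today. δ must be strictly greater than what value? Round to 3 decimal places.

δ > 0.530

The preference means 656 < δ·1237.
So δ > 656/1237 = 0.53032.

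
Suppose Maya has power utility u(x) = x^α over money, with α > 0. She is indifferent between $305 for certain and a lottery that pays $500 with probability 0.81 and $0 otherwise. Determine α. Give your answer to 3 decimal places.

The lottery's expected utility is 0.81·u(500) + 0.19·u(0) = 0.81·500^α (since u(0) = 0 for α > 0).
Indifference: 305^α = 0.81·500^α, so (305/500)^α = 0.81.
Take logs: α = ln 0.81 / ln(305/500) ≈ 0.42631.

α ≈ 0.426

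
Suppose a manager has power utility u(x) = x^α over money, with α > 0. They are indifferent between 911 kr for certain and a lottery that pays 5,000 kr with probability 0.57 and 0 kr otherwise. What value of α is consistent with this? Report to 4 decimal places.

The lottery's expected utility is 0.57·u(5000) + 0.43·u(0) = 0.57·5000^α (since u(0) = 0 for α > 0).
Indifference: 911^α = 0.57·5000^α, so (911/5000)^α = 0.57.
α = ln(0.57) / ln(911/5000) = -0.5621189/-1.7026503 ≈ 0.3301.

α ≈ 0.3301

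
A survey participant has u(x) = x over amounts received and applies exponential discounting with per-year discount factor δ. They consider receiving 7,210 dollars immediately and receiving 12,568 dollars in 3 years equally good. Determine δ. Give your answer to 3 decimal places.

δ ≈ 0.831

Equating discounted utilities: u(7210) = δ^3·u(12568) ⇒ δ^3 = u(7210)/u(12568).
With u(x) = x: δ^3 = 7210/12568 = 0.57368.
Taking the cube root: δ = 0.57368^(1/3) ≈ 0.831.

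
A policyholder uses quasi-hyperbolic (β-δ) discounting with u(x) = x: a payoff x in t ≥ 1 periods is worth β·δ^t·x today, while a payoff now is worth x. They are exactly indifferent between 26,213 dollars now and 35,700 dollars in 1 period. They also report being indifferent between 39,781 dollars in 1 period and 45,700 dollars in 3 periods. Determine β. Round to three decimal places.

Both payoffs in the second observation are in the future, so β drops out: δ^1·39781 = δ^3·45700 ⇒ δ^2 = 39781/45700 = 0.87048, so δ = 0.93300.
Substituting δ into 26213 = β·δ·35700: β = 26213/(33307.955) ≈ 0.787.

β ≈ 0.787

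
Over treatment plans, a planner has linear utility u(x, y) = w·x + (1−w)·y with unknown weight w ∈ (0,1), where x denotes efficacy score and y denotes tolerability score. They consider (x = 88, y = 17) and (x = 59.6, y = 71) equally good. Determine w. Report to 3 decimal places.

w = 0.655

u(88,17) = u(59.6,71) means w·88 + (1−w)·17 = w·59.6 + (1−w)·71.
Collecting terms: w·28.4 = (1−w)·54.
So w/(1−w) = 54/28.4 = 1.9014, giving w = 54/(28.4+54) = 0.655.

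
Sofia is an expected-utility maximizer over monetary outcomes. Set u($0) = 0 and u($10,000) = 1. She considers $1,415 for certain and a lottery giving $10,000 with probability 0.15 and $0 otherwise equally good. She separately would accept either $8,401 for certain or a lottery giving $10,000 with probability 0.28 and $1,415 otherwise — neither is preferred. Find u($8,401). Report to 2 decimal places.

The first gamble pins u($1,415): it must equal 0.15·1 + 0.85·0 = 0.15.
The second indifference gives u($8,401) = 0.28·u($10,000) + 0.72·u($1,415) = 0.28·1.00 + 0.72·0.15 = 0.3880.

0.39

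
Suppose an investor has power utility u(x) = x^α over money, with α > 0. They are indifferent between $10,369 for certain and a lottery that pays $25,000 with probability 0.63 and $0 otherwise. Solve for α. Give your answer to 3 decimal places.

Since u(0) = 0, the lottery's EU is 0.63·25000^α.
Setting u(10369) equal to that: 10369^α = 0.63·25000^α ⇒ (10369/25000)^α = 0.63.
Taking logs: α·ln(10369/25000) = ln(0.63), so α = -0.462035 / -0.880055 ≈ 0.525.

α ≈ 0.525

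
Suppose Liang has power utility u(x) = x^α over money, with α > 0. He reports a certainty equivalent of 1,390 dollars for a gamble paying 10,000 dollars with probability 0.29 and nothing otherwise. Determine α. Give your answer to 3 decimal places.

α ≈ 0.627

Since u(0) = 0, the lottery's EU is 0.29·10000^α.
Setting u(1390) equal to that: 1390^α = 0.29·10000^α ⇒ (1390/10000)^α = 0.29.
Take logs: α = ln 0.29 / ln(1390/10000) ≈ 0.62732.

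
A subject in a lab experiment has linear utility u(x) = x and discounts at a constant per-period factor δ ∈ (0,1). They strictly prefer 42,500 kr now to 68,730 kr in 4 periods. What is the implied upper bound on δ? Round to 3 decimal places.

δ < 0.887

The preference means 42500 > δ^4·68730.
So δ^4 < 42500/68730 = 0.61836; taking the 4th root of both positive sides preserves the inequality.
δ < (42500/68730)^(1/4) ≈ 0.887.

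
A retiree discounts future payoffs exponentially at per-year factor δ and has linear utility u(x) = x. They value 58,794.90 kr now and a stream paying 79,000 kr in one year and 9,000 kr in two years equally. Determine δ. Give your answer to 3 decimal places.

Equating present values: 58794.90 = 79000δ + 9000δ².
That is, 9000δ² + 79000δ − 58794.90 = 0, a quadratic in δ.
The positive root is δ = [−79000 + √(79000² + 4·9000·58794.90)] / (2·9000) = (−79000 + 91420.000)/18000 ≈ 0.690.

δ ≈ 0.690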